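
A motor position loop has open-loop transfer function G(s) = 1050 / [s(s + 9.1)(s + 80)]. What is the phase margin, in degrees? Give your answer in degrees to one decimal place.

Gain crossover: |G(jω)| = 1 at ω ≈ 1.42 rad s⁻¹.
∠G(j1.42) = −90° − arctan(1.42/9.1) − arctan(1.42/80) ≈ -99.92°
PM = 180° + (-99.92°) = 80.08°

80.1°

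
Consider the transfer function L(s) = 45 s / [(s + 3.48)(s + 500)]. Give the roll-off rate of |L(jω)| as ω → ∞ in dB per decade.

-20 dB/decade

With 1 zero and 2 poles, the high-frequency asymptotic slope is 20 × (1 − 2) = -20 dB/decade.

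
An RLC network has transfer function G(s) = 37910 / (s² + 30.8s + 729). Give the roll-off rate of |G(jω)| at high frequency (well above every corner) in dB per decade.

-40 dB/decade

With 0 zeros and 2 poles, the high-frequency asymptotic slope is 20 × (0 − 2) = -40 dB/decade.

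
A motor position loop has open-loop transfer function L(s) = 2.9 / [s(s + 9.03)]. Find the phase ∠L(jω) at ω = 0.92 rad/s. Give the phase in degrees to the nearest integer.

∠(j0.92 + 9.03) = arctan(0.92/9.03) = 5.82°
∠(j0.92) = 90.00°
∠L(j0.92) = − (5.82° + 90.00°) = -95.82°

-96°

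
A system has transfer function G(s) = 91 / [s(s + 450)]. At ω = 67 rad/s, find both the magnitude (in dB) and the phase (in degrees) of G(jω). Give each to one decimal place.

|G| = -50.5 dB, ∠G = -98.5°

|j67 + 450| = √(67² + 450²) = 455
|j67| = 67
|G(j67)| = 91 / (455 × 67) = 0.0029853
20 log₁₀(0.0029853) = -50.50 dB
∠(j67 + 450) = arctan(67/450) = 8.47°
∠(j67) = 90.00°
∠G(j67) = − (8.47° + 90.00°) = -98.47°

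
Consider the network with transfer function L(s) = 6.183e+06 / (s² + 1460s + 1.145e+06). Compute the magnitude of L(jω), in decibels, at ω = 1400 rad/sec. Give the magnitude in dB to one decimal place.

9.0 dB

|(j1400)² + 1460(j1400) + 1.145e+06| = |-8.15e+05 + j2.044e+06| = 2.2e+06
|L(j1400)| = 6.183e+06 / 2.2e+06 = 2.8098
20 log₁₀(2.8098) = 8.97 dB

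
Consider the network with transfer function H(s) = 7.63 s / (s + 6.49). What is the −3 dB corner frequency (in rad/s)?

6.49 rad/s

For a single-pole high-pass, the −3 dB point is at the pole: ω = 6.49 rad/s.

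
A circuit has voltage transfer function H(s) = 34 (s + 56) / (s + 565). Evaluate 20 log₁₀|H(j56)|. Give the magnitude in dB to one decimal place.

13.5 dB

|j56 + 56| = √(56² + 56²) = 79.2
|j56 + 565| = √(56² + 565²) = 567.8
|H(j56)| = 34 × 79.2 / 567.8 = 4.7425
20 log₁₀(4.7425) = 13.52 dB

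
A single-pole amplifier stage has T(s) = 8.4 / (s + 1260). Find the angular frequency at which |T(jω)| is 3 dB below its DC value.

1260 rad/s

For a single-pole low-pass, the −3 dB point is at the pole: ω = 1260 rad/s.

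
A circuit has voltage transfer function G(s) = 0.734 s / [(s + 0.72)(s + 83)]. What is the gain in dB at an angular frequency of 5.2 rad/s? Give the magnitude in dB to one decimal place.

-41.2 dB

|j5.2| = 5.2
|j5.2 + 0.72| = √(5.2² + 0.72²) = 5.25
|j5.2 + 83| = √(5.2² + 83²) = 83.16
|G(j5.2)| = 0.734 × 5.2 / (5.25 × 83.16) = 0.0087427
20 log₁₀(0.0087427) = -41.17 dB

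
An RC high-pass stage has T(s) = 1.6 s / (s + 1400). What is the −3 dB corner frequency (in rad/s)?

For a single-pole high-pass, the −3 dB point is at the pole: ω = 1400 rad/s.

1400 rad/s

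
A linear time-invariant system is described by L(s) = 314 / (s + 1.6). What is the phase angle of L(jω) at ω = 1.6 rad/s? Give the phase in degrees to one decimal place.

∠(j1.6 + 1.6) = arctan(1.6/1.6) = 45.00°
∠L(j1.6) = −45.00° = -45.00°

-45.0°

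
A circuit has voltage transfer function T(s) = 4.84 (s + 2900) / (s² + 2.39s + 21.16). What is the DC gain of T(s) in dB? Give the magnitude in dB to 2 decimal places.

56.43 dB

T(0) = 4.84 × 2900 / 21.16 = 663.33
20 log₁₀(663.33) = 56.435 dB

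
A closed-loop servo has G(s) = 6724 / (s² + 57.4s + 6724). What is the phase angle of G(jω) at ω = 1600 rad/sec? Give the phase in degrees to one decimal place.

∠[(j1600)² + 57.4(j1600) + 6724] = ∠[-2.5533e+06 + j91840] = 177.94°
∠G(j1600) = −177.94° = -177.94°

-177.9°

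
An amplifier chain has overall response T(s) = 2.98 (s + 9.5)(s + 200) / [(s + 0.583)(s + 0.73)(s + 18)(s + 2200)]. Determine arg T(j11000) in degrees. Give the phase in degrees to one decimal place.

∠(j11000 + 9.5) = arctan(11000/9.5) = 89.95°
∠(j11000 + 200) = arctan(11000/200) = 88.96°
∠(j11000 + 0.583) = arctan(11000/0.583) = 90.00°
∠(j11000 + 0.73) = arctan(11000/0.73) = 90.00°
∠(j11000 + 18) = arctan(11000/18) = 89.91°
∠(j11000 + 2200) = arctan(11000/2200) = 78.69°
∠T(j11000) = 89.95° + 88.96° − (90.00° + 90.00° + 89.91° + 78.69°) = -169.68°

-169.7 deg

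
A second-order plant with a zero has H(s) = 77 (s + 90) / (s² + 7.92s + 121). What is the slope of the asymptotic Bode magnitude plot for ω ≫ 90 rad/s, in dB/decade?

With 1 zero and 2 poles, the high-frequency asymptotic slope is 20 × (1 − 2) = -20 dB/decade.

-20 dB/decade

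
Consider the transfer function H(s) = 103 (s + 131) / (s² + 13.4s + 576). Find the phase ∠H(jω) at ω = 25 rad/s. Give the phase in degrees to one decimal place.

-87.5°

∠(j25 + 131) = arctan(25/131) = 10.80°
∠[(j25)² + 13.4(j25) + 576] = ∠[-49 + j335] = 98.32°
∠H(j25) = 10.80° − 98.32° = -87.52°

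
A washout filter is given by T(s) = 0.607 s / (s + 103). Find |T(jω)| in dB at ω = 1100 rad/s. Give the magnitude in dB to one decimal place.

|j1100| = 1100
|j1100 + 103| = √(1100² + 103²) = 1105
|T(j1100)| = 0.607 × 1100 / 1105 = 0.60436
20 log₁₀(0.60436) = -4.37 dB

-4.4 dB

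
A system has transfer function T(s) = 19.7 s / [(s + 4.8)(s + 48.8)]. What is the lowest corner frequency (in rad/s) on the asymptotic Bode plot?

Break frequencies occur at each pole and zero magnitude: 4.8 rad/s, 48.8 rad/s.
The lowest is 4.8 rad/s.

4.8 rad/s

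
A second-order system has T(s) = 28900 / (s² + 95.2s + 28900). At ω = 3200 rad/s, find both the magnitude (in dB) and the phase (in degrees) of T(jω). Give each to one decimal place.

|(j3200)² + 95.2(j3200) + 28900| = |-1.0211e+07 + j3.0464e+05| = 1.022e+07
|T(j3200)| = 28900 / 1.022e+07 = 0.002829
20 log₁₀(0.002829) = -50.97 dB
∠[(j3200)² + 95.2(j3200) + 28900] = ∠[-1.0211e+07 + j3.0464e+05] = 178.29°
∠T(j3200) = −178.29° = -178.29°

|T| = -51.0 dB, ∠T = -178.3°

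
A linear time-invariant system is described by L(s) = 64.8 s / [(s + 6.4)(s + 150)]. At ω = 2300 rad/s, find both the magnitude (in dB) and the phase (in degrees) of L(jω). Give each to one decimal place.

|L| = -31.0 dB, ∠L = -86.1°

|j2300| = 2300
|j2300 + 6.4| = √(2300² + 6.4²) = 2300
|j2300 + 150| = √(2300² + 150²) = 2305
|L(j2300)| = 64.8 × 2300 / (2300 × 2305) = 0.028114
20 log₁₀(0.028114) = -31.02 dB
∠(j2300) = 90.00°
∠(j2300 + 6.4) = arctan(2300/6.4) = 89.84°
∠(j2300 + 150) = arctan(2300/150) = 86.27°
∠L(j2300) = 90.00° − (89.84° + 86.27°) = -86.11°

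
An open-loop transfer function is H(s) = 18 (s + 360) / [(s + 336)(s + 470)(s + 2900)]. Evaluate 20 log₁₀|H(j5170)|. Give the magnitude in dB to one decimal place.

|j5170 + 360| = √(5170² + 360²) = 5183
|j5170 + 336| = √(5170² + 336²) = 5181
|j5170 + 470| = √(5170² + 470²) = 5191
|j5170 + 2900| = √(5170² + 2900²) = 5928
|H(j5170)| = 18 × 5183 / (5181 × 5191 × 5928) = 5.8511e-07
20 log₁₀(5.8511e-07) = -124.66 dB

-124.7 dB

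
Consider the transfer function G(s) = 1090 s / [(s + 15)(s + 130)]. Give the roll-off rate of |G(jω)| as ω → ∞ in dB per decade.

-20 dB/decade

With 1 zero and 2 poles, the high-frequency asymptotic slope is 20 × (1 − 2) = -20 dB/decade.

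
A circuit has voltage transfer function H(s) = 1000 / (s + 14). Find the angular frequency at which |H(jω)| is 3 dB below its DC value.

14 rad/s

For a single-pole low-pass, the −3 dB point is at the pole: ω = 14 rad/s.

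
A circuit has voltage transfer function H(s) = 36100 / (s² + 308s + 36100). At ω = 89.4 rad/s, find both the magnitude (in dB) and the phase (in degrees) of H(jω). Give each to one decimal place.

|(j89.4)² + 308(j89.4) + 36100| = |28108 + j27535| = 3.935e+04
|H(j89.4)| = 36100 / 3.935e+04 = 0.91747
20 log₁₀(0.91747) = -0.75 dB
∠[(j89.4)² + 308(j89.4) + 36100] = ∠[28108 + j27535] = 44.41°
∠H(j89.4) = −44.41° = -44.41°

|H| = -0.7 dB, ∠H = -44.4°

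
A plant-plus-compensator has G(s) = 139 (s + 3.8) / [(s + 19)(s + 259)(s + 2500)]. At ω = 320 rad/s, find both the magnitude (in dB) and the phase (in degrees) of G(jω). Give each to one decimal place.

|j320 + 3.8| = √(320² + 3.8²) = 320
|j320 + 19| = √(320² + 19²) = 320.6
|j320 + 259| = √(320² + 259²) = 411.7
|j320 + 2500| = √(320² + 2500²) = 2520
|G(j320)| = 139 × 320 / (320.6 × 411.7 × 2520) = 0.00013374
20 log₁₀(0.00013374) = -77.47 dB
∠(j320 + 3.8) = arctan(320/3.8) = 89.32°
∠(j320 + 19) = arctan(320/19) = 86.60°
∠(j320 + 259) = arctan(320/259) = 51.01°
∠(j320 + 2500) = arctan(320/2500) = 7.29°
∠G(j320) = 89.32° − (86.60° + 51.01° + 7.29°) = -55.59°

|G| = -77.5 dB, ∠G = -55.6 deg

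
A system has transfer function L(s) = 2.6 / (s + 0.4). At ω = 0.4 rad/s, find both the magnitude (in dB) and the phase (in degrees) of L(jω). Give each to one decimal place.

|j0.4 + 0.4| = √(0.4² + 0.4²) = 0.5657
|L(j0.4)| = 2.6 / 0.5657 = 4.5962
20 log₁₀(4.5962) = 13.25 dB
∠(j0.4 + 0.4) = arctan(0.4/0.4) = 45.00°
∠L(j0.4) = −45.00° = -45.00°

|L| = 13.2 dB, ∠L = -45.0°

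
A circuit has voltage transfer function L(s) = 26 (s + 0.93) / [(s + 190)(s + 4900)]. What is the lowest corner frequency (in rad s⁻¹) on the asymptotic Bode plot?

0.93 rad s⁻¹

Break frequencies occur at each pole and zero magnitude: 0.93 rad s⁻¹, 190 rad s⁻¹, 4900 rad s⁻¹.
The lowest is 0.93 rad s⁻¹.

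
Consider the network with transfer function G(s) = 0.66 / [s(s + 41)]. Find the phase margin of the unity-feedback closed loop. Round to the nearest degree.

Gain crossover: |G(jω)| = 1 at ω ≈ 0.0161 rad/s.
∠G(j0.0161) = −90° − arctan(0.0161/41) ≈ -90.02°
PM = 180° + (-90.02°) = 89.98°

90°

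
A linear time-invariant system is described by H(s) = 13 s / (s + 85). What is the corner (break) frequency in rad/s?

The single real pole at s = −85 gives a corner at ω = 85 rad/s.

85 rad/s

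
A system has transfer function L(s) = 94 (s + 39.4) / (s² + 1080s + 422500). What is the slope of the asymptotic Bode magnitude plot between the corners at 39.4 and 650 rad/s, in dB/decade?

In this band the factors already past their corner are: zero at 39.4; net slope = 20 dB/decade.

20 dB/decade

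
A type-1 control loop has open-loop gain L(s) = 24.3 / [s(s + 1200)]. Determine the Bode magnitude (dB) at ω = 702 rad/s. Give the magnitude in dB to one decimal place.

|j702 + 1200| = √(702² + 1200²) = 1390
|j702| = 702
|L(j702)| = 24.3 / (1390 × 702) = 2.4899e-05
20 log₁₀(2.4899e-05) = -92.08 dB

-92.1 dB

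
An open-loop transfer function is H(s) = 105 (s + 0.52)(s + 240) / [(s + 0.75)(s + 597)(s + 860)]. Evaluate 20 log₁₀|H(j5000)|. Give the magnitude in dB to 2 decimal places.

|j5000 + 0.52| = √(5000² + 0.52²) = 5000
|j5000 + 240| = √(5000² + 240²) = 5006
|j5000 + 0.75| = √(5000² + 0.75²) = 5000
|j5000 + 597| = √(5000² + 597²) = 5036
|j5000 + 860| = √(5000² + 860²) = 5073
|H(j5000)| = 105 × 5000 × 5006 / (5000 × 5036 × 5073) = 0.020574
20 log₁₀(0.020574) = -33.734 dB

-33.73 dB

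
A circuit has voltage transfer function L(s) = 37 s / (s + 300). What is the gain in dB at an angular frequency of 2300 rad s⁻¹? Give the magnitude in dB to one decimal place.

31.3 dB

|j2300| = 2300
|j2300 + 300| = √(2300² + 300²) = 2319
|L(j2300)| = 37 × 2300 / 2319 = 36.689
20 log₁₀(36.689) = 31.29 dB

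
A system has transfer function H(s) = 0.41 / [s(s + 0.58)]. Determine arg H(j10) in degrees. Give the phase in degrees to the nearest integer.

∠(j10 + 0.58) = arctan(10/0.58) = 86.68°
∠(j10) = 90.00°
∠H(j10) = − (86.68° + 90.00°) = -176.68°

-177°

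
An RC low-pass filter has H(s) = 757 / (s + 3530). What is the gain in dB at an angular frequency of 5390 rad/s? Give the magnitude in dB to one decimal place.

|j5390 + 3530| = √(5390² + 3530²) = 6443
|H(j5390)| = 757 / 6443 = 0.11749
20 log₁₀(0.11749) = -18.60 dB

-18.6 dB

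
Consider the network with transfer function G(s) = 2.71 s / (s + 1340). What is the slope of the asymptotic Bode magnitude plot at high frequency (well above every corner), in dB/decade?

0 dB/decade

With 1 zero and 1 pole, the high-frequency asymptotic slope is 20 × (1 − 1) = 0 dB/decade.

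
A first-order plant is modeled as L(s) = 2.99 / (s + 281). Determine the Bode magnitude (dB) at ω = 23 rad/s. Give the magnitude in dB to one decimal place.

|j23 + 281| = √(23² + 281²) = 281.9
|L(j23)| = 2.99 / 281.9 = 0.010605
20 log₁₀(0.010605) = -39.49 dB

-39.5 dB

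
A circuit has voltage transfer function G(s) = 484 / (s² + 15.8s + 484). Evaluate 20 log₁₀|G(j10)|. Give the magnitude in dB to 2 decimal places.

1.33 dB

|(j10)² + 15.8(j10) + 484| = |384 + j158| = 415.2
|G(j10)| = 484 / 415.2 = 1.1656
20 log₁₀(1.1656) = 1.331 dB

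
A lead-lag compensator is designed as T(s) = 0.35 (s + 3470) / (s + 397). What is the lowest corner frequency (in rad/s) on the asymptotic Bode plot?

397 rad/s

Break frequencies occur at each pole and zero magnitude: 397 rad/s, 3470 rad/s.
The lowest is 397 rad/s.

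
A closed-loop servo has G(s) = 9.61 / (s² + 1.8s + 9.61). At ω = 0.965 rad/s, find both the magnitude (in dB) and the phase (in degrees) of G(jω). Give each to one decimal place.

|G| = 0.7 dB, ∠G = -11.3°

|(j0.965)² + 1.8(j0.965) + 9.61| = |8.6788 + j1.737| = 8.851
|G(j0.965)| = 9.61 / 8.851 = 1.0858
20 log₁₀(1.0858) = 0.71 dB
∠[(j0.965)² + 1.8(j0.965) + 9.61] = ∠[8.6788 + j1.737] = 11.32°
∠G(j0.965) = −11.32° = -11.32°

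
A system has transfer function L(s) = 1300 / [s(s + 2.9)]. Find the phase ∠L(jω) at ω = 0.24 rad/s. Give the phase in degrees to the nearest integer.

∠(j0.24 + 2.9) = arctan(0.24/2.9) = 4.73°
∠(j0.24) = 90.00°
∠L(j0.24) = − (4.73° + 90.00°) = -94.73°

-95 deg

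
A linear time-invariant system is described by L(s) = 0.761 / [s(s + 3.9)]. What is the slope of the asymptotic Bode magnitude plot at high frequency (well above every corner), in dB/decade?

With 0 zeros and 2 poles, the high-frequency asymptotic slope is 20 × (0 − 2) = -40 dB/decade.

-40 dB/decade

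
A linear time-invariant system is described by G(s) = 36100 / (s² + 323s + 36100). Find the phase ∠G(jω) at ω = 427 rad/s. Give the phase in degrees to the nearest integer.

-137°

∠[(j427)² + 323(j427) + 36100] = ∠[-1.4623e+05 + j1.3792e+05] = 136.67°
∠G(j427) = −136.67° = -136.67°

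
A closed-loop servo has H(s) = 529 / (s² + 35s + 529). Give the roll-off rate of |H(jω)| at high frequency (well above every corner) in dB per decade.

With 0 zeros and 2 poles, the high-frequency asymptotic slope is 20 × (0 − 2) = -40 dB/decade.

-40 dB/decade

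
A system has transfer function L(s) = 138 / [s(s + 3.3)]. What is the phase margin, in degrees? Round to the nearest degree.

Gain crossover: |L(jω)| = 1 at ω ≈ 11.5 rad s⁻¹.
∠L(j11.5) = −90° − arctan(11.5/3.3) ≈ -164.01°
PM = 180° + (-164.01°) = 15.99°

16°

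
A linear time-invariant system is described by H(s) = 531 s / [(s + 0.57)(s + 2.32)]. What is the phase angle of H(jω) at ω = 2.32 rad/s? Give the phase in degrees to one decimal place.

∠(j2.32) = 90.00°
∠(j2.32 + 0.57) = arctan(2.32/0.57) = 76.20°
∠(j2.32 + 2.32) = arctan(2.32/2.32) = 45.00°
∠H(j2.32) = 90.00° − (76.20° + 45.00°) = -31.20°

-31.2°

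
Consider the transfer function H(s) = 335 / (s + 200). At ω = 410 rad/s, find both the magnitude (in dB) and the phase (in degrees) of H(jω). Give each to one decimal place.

|H| = -2.7 dB, ∠H = -64.0°

|j410 + 200| = √(410² + 200²) = 456.2
|H(j410)| = 335 / 456.2 = 0.73436
20 log₁₀(0.73436) = -2.68 dB
∠(j410 + 200) = arctan(410/200) = 64.00°
∠H(j410) = −64.00° = -64.00°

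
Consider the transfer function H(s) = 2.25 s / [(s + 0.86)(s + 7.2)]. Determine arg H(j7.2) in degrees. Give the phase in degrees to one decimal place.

-38.2°

∠(j7.2) = 90.00°
∠(j7.2 + 0.86) = arctan(7.2/0.86) = 83.19°
∠(j7.2 + 7.2) = arctan(7.2/7.2) = 45.00°
∠H(j7.2) = 90.00° − (83.19° + 45.00°) = -38.19°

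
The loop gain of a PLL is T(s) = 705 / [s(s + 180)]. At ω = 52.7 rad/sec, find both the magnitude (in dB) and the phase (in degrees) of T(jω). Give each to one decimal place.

|T| = -22.9 dB, ∠T = -106.3 deg

|j52.7 + 180| = √(52.7² + 180²) = 187.6
|j52.7| = 52.7
|T(j52.7)| = 705 / (187.6 × 52.7) = 0.071326
20 log₁₀(0.071326) = -22.94 dB
∠(j52.7 + 180) = arctan(52.7/180) = 16.32°
∠(j52.7) = 90.00°
∠T(j52.7) = − (16.32° + 90.00°) = -106.32°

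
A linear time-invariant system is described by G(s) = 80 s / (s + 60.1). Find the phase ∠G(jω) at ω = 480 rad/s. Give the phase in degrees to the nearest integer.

7 deg

∠(j480) = 90.00°
∠(j480 + 60.1) = arctan(480/60.1) = 82.86°
∠G(j480) = 90.00° − 82.86° = 7.14°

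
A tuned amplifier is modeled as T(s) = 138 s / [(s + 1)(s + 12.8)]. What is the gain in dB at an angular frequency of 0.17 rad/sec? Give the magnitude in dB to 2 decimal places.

5.14 dB

|j0.17| = 0.17
|j0.17 + 1| = √(0.17² + 1²) = 1.014
|j0.17 + 12.8| = √(0.17² + 12.8²) = 12.8
|T(j0.17)| = 138 × 0.17 / (1.014 × 12.8) = 1.8067
20 log₁₀(1.8067) = 5.138 dB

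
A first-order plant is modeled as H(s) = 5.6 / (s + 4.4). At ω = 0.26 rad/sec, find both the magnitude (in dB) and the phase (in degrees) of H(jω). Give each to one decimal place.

|j0.26 + 4.4| = √(0.26² + 4.4²) = 4.408
|H(j0.26)| = 5.6 / 4.408 = 1.2705
20 log₁₀(1.2705) = 2.08 dB
∠(j0.26 + 4.4) = arctan(0.26/4.4) = 3.38°
∠H(j0.26) = −3.38° = -3.38°

|H| = 2.1 dB, ∠H = -3.4°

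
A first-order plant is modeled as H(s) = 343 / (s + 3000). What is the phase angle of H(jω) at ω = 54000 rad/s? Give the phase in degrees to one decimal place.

∠(j54000 + 3000) = arctan(54000/3000) = 86.82°
∠H(j54000) = −86.82° = -86.82°

-86.8°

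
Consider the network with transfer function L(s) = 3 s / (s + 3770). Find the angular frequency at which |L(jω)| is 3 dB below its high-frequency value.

For a single-pole high-pass, the −3 dB point is at the pole: ω = 3770 rad/s.

3770 rad/s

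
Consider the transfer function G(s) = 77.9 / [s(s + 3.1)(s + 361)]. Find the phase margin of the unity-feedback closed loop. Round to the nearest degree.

Gain crossover: |G(jω)| = 1 at ω ≈ 0.0696 rad/sec.
∠G(j0.0696) = −90° − arctan(0.0696/3.1) − arctan(0.0696/361) ≈ -91.30°
PM = 180° + (-91.30°) = 88.70°

89°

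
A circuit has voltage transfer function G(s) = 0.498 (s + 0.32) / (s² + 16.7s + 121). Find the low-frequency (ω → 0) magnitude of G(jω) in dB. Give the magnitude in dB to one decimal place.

G(0) = 0.498 × 0.32 / 121 = 0.001317
20 log₁₀(0.001317) = -57.61 dB

-57.6 dB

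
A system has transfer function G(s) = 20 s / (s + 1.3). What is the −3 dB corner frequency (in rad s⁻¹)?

For a single-pole high-pass, the −3 dB point is at the pole: ω = 1.3 rad s⁻¹.

1.3 rad s⁻¹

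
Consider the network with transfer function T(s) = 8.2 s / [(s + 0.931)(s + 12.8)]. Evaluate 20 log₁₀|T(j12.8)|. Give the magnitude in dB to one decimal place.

|j12.8| = 12.8
|j12.8 + 0.931| = √(12.8² + 0.931²) = 12.83
|j12.8 + 12.8| = √(12.8² + 12.8²) = 18.1
|T(j12.8)| = 8.2 × 12.8 / (12.83 × 18.1) = 0.4518
20 log₁₀(0.4518) = -6.90 dB

-6.9 dB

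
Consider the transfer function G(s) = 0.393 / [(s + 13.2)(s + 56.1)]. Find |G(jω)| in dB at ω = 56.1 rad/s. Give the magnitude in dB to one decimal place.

|j56.1 + 13.2| = √(56.1² + 13.2²) = 57.63
|j56.1 + 56.1| = √(56.1² + 56.1²) = 79.34
|G(j56.1)| = 0.393 / (57.63 × 79.34) = 8.5951e-05
20 log₁₀(8.5951e-05) = -81.31 dB

-81.3 dB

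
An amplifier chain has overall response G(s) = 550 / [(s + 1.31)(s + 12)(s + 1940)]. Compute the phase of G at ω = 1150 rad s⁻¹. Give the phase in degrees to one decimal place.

-210.0°

∠(j1150 + 1.31) = arctan(1150/1.31) = 89.93°
∠(j1150 + 12) = arctan(1150/12) = 89.40°
∠(j1150 + 1940) = arctan(1150/1940) = 30.66°
∠G(j1150) = − (89.93° + 89.40° + 30.66°) = -210.00°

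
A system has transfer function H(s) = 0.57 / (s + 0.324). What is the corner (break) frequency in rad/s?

The single real pole at s = −0.324 gives a corner at ω = 0.324 rad/s.

0.324 rad/s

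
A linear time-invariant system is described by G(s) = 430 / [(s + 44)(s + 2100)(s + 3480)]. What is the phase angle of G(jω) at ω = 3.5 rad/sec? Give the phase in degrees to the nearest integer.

-5°

∠(j3.5 + 44) = arctan(3.5/44) = 4.55°
∠(j3.5 + 2100) = arctan(3.5/2100) = 0.10°
∠(j3.5 + 3480) = arctan(3.5/3480) = 0.06°
∠G(j3.5) = − (4.55° + 0.10° + 0.06°) = -4.70°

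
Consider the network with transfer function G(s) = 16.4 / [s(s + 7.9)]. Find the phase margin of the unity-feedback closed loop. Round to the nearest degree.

Gain crossover: |G(jω)| = 1 at ω ≈ 2.01 rad s⁻¹.
∠G(j2.01) = −90° − arctan(2.01/7.9) ≈ -104.29°
PM = 180° + (-104.29°) = 75.71°

76 deg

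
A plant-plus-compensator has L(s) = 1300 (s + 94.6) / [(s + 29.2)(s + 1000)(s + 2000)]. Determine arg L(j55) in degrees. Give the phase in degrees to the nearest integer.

-37°

∠(j55 + 94.6) = arctan(55/94.6) = 30.17°
∠(j55 + 29.2) = arctan(55/29.2) = 62.04°
∠(j55 + 1000) = arctan(55/1000) = 3.15°
∠(j55 + 2000) = arctan(55/2000) = 1.58°
∠L(j55) = 30.17° − (62.04° + 3.15° + 1.58°) = -36.59°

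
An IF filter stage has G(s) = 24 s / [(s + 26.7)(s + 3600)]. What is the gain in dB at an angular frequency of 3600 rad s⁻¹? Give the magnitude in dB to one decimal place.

|j3600| = 3600
|j3600 + 26.7| = √(3600² + 26.7²) = 3600
|j3600 + 3600| = √(3600² + 3600²) = 5091
|G(j3600)| = 24 × 3600 / (3600 × 5091) = 0.0047139
20 log₁₀(0.0047139) = -46.53 dB

-46.5 dB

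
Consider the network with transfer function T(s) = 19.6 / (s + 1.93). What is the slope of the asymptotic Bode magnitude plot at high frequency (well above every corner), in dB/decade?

-20 dB/decade

With 0 zeros and 1 pole, the high-frequency asymptotic slope is 20 × (0 − 1) = -20 dB/decade.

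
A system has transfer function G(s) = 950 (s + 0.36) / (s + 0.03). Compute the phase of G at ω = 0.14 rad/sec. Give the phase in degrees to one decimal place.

∠(j0.14 + 0.36) = arctan(0.14/0.36) = 21.25°
∠(j0.14 + 0.03) = arctan(0.14/0.03) = 77.91°
∠G(j0.14) = 21.25° − 77.91° = -56.65°

-56.7°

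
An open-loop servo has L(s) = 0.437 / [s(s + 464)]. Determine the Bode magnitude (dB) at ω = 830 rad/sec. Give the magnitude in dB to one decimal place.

|j830 + 464| = √(830² + 464²) = 950.9
|j830| = 830
|L(j830)| = 0.437 / (950.9 × 830) = 5.537e-07
20 log₁₀(5.537e-07) = -125.13 dB

-125.1 dB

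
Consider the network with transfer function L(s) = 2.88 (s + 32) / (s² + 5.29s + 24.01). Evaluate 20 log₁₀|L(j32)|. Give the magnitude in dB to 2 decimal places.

-17.82 dB

|j32 + 32| = √(32² + 32²) = 45.25
|(j32)² + 5.29(j32) + 24.01| = |-999.99 + j169.28| = 1014
|L(j32)| = 2.88 × 45.25 / 1014 = 0.12851
20 log₁₀(0.12851) = -17.821 dB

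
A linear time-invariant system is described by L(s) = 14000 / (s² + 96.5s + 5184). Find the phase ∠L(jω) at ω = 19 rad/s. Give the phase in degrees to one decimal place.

-20.8°

∠[(j19)² + 96.5(j19) + 5184] = ∠[4823 + j1833.5] = 20.81°
∠L(j19) = −20.81° = -20.81°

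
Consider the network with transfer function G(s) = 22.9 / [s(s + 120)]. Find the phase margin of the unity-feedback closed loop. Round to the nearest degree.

Gain crossover: |G(jω)| = 1 at ω ≈ 0.191 rad/sec.
∠G(j0.191) = −90° − arctan(0.191/120) ≈ -90.09°
PM = 180° + (-90.09°) = 89.91°

90 deg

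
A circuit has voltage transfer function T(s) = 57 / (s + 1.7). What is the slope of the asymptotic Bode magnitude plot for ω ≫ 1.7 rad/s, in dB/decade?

With 0 zeros and 1 pole, the high-frequency asymptotic slope is 20 × (0 − 1) = -20 dB/decade.

-20 dB/decade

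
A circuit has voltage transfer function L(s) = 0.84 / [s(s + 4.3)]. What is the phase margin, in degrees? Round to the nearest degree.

87°

Gain crossover: |L(jω)| = 1 at ω ≈ 0.195 rad s⁻¹.
∠L(j0.195) = −90° − arctan(0.195/4.3) ≈ -92.60°
PM = 180° + (-92.60°) = 87.40°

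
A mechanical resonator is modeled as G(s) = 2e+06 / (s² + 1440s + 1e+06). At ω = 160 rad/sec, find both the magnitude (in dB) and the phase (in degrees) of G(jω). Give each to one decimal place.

|(j160)² + 1440(j160) + 1e+06| = |9.744e+05 + j2.304e+05| = 1.001e+06
|G(j160)| = 2e+06 / 1.001e+06 = 1.9975
20 log₁₀(1.9975) = 6.01 dB
∠[(j160)² + 1440(j160) + 1e+06] = ∠[9.744e+05 + j2.304e+05] = 13.30°
∠G(j160) = −13.30° = -13.30°

|G| = 6.0 dB, ∠G = -13.3°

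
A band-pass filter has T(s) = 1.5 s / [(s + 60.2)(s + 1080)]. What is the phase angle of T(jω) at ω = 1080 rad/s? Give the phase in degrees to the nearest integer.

∠(j1080) = 90.00°
∠(j1080 + 60.2) = arctan(1080/60.2) = 86.81°
∠(j1080 + 1080) = arctan(1080/1080) = 45.00°
∠T(j1080) = 90.00° − (86.81° + 45.00°) = -41.81°

-42 deg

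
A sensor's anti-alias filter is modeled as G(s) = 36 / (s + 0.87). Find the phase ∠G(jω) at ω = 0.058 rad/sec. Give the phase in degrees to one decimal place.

-3.8°

∠(j0.058 + 0.87) = arctan(0.058/0.87) = 3.81°
∠G(j0.058) = −3.81° = -3.81°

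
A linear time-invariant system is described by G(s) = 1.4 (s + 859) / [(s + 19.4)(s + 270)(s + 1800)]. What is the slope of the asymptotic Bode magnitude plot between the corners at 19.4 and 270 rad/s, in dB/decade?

-20 dB/decade

In this band the factors already past their corner are: pole at 19.4; net slope = -20 dB/decade.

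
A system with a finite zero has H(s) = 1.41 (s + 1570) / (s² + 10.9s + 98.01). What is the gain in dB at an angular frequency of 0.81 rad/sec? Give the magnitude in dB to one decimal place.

|j0.81 + 1570| = √(0.81² + 1570²) = 1570
|(j0.81)² + 10.9(j0.81) + 98.01| = |97.354 + j8.829| = 97.75
|H(j0.81)| = 1.41 × 1570 / 97.75 = 22.646
20 log₁₀(22.646) = 27.10 dB

27.1 dB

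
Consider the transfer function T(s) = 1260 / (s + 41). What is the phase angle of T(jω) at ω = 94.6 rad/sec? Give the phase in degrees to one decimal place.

∠(j94.6 + 41) = arctan(94.6/41) = 66.57°
∠T(j94.6) = −66.57° = -66.57°

-66.6°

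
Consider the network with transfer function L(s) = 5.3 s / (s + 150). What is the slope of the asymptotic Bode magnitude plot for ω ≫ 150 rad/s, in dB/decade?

With 1 zero and 1 pole, the high-frequency asymptotic slope is 20 × (1 − 1) = 0 dB/decade.

0 dB/decade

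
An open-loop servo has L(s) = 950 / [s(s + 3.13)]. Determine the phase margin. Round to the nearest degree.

6°

Gain crossover: |L(jω)| = 1 at ω ≈ 30.7 rad/s.
∠L(j30.7) = −90° − arctan(30.7/3.13) ≈ -174.19°
PM = 180° + (-174.19°) = 5.81°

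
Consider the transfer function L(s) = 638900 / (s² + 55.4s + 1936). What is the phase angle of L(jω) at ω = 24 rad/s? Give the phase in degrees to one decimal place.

∠[(j24)² + 55.4(j24) + 1936] = ∠[1360 + j1329.6] = 44.35°
∠L(j24) = −44.35° = -44.35°

-44.4°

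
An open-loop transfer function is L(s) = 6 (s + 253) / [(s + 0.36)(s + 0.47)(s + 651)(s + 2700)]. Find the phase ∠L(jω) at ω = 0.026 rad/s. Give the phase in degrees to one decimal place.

∠(j0.026 + 253) = arctan(0.026/253) = 0.01°
∠(j0.026 + 0.36) = arctan(0.026/0.36) = 4.13°
∠(j0.026 + 0.47) = arctan(0.026/0.47) = 3.17°
∠(j0.026 + 651) = arctan(0.026/651) = 0.00°
∠(j0.026 + 2700) = arctan(0.026/2700) = 0.00°
∠L(j0.026) = 0.01° − (4.13° + 3.17° + 0.00° + 0.00°) = -7.29°

-7.3°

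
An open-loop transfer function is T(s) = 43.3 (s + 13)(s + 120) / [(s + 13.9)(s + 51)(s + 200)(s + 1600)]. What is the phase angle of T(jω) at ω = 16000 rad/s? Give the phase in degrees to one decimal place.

∠(j16000 + 13) = arctan(16000/13) = 89.95°
∠(j16000 + 120) = arctan(16000/120) = 89.57°
∠(j16000 + 13.9) = arctan(16000/13.9) = 89.95°
∠(j16000 + 51) = arctan(16000/51) = 89.82°
∠(j16000 + 200) = arctan(16000/200) = 89.28°
∠(j16000 + 1600) = arctan(16000/1600) = 84.29°
∠T(j16000) = 89.95° + 89.57° − (89.95° + 89.82° + 89.28° + 84.29°) = -173.82°

-173.8°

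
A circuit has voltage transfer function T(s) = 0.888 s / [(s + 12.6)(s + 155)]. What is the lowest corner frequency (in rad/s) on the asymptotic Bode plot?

12.6 rad/s

Break frequencies occur at each pole and zero magnitude: 12.6 rad/s, 155 rad/s.
The lowest is 12.6 rad/s.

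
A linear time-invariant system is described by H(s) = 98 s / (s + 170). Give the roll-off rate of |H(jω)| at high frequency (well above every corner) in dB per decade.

0 dB/decade

With 1 zero and 1 pole, the high-frequency asymptotic slope is 20 × (1 − 1) = 0 dB/decade.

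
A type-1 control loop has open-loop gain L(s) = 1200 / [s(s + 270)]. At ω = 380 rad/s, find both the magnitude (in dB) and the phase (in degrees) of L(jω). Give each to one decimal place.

|L| = -43.4 dB, ∠L = -144.6°

|j380 + 270| = √(380² + 270²) = 466.2
|j380| = 380
|L(j380)| = 1200 / (466.2 × 380) = 0.0067744
20 log₁₀(0.0067744) = -43.38 dB
∠(j380 + 270) = arctan(380/270) = 54.61°
∠(j380) = 90.00°
∠L(j380) = − (54.61° + 90.00°) = -144.61°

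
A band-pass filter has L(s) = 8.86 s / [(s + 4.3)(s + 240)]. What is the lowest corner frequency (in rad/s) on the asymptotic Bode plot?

Break frequencies occur at each pole and zero magnitude: 4.3 rad/s, 240 rad/s.
The lowest is 4.3 rad/s.

4.3 rad/s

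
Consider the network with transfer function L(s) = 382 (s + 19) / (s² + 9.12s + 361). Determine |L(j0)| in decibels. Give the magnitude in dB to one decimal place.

L(0) = 382 × 19 / 361 = 20.105
20 log₁₀(20.105) = 26.07 dB

26.1 dB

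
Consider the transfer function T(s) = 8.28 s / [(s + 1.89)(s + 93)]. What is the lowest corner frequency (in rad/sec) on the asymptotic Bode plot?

1.89 rad/sec

Break frequencies occur at each pole and zero magnitude: 1.89 rad/sec, 93 rad/sec.
The lowest is 1.89 rad/sec.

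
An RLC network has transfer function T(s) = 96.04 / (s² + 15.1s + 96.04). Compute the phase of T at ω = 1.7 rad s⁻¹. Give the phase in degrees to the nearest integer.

-15 deg

∠[(j1.7)² + 15.1(j1.7) + 96.04] = ∠[93.15 + j25.67] = 15.41°
∠T(j1.7) = −15.41° = -15.41°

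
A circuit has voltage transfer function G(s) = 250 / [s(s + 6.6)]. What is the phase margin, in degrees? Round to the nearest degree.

Gain crossover: |G(jω)| = 1 at ω ≈ 15.1 rad s⁻¹.
∠G(j15.1) = −90° − arctan(15.1/6.6) ≈ -156.44°
PM = 180° + (-156.44°) = 23.56°

24°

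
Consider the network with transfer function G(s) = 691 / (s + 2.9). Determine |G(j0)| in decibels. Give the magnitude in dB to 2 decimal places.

G(0) = 691 / 2.9 = 238.28
20 log₁₀(238.28) = 47.542 dB

47.54 dB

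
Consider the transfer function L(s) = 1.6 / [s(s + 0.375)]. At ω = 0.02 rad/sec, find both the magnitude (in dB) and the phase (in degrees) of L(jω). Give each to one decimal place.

|L| = 46.6 dB, ∠L = -93.1°

|j0.02 + 0.375| = √(0.02² + 0.375²) = 0.3755
|j0.02| = 0.02
|L(j0.02)| = 1.6 / (0.3755 × 0.02) = 213.03
20 log₁₀(213.03) = 46.57 dB
∠(j0.02 + 0.375) = arctan(0.02/0.375) = 3.05°
∠(j0.02) = 90.00°
∠L(j0.02) = − (3.05° + 90.00°) = -93.05°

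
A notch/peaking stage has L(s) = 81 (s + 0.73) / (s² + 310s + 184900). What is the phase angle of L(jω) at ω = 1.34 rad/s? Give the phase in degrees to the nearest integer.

61°

∠(j1.34 + 0.73) = arctan(1.34/0.73) = 61.42°
∠[(j1.34)² + 310(j1.34) + 184900] = ∠[1.849e+05 + j415.4] = 0.13°
∠L(j1.34) = 61.42° − 0.13° = 61.29°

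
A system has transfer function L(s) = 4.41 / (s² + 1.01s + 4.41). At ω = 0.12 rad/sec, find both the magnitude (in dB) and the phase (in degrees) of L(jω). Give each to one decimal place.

|(j0.12)² + 1.01(j0.12) + 4.41| = |4.3956 + j0.1212| = 4.397
|L(j0.12)| = 4.41 / 4.397 = 1.0029
20 log₁₀(1.0029) = 0.03 dB
∠[(j0.12)² + 1.01(j0.12) + 4.41] = ∠[4.3956 + j0.1212] = 1.58°
∠L(j0.12) = −1.58° = -1.58°

|L| = 0.0 dB, ∠L = -1.6°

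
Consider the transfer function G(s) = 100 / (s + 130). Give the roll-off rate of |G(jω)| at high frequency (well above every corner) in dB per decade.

-20 dB/decade

With 0 zeros and 1 pole, the high-frequency asymptotic slope is 20 × (0 − 1) = -20 dB/decade.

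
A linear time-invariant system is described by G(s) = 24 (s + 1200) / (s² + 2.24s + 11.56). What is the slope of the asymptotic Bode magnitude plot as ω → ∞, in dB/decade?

-20 dB/decade

With 1 zero and 2 poles, the high-frequency asymptotic slope is 20 × (1 − 2) = -20 dB/decade.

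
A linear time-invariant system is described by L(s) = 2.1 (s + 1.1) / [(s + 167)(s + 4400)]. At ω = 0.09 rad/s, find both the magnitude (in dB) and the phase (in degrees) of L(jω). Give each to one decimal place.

|j0.09 + 1.1| = √(0.09² + 1.1²) = 1.104
|j0.09 + 167| = √(0.09² + 167²) = 167
|j0.09 + 4400| = √(0.09² + 4400²) = 4400
|L(j0.09)| = 2.1 × 1.104 / (167 × 4400) = 3.1542e-06
20 log₁₀(3.1542e-06) = -110.02 dB
∠(j0.09 + 1.1) = arctan(0.09/1.1) = 4.68°
∠(j0.09 + 167) = arctan(0.09/167) = 0.03°
∠(j0.09 + 4400) = arctan(0.09/4400) = 0.00°
∠L(j0.09) = 4.68° − (0.03° + 0.00°) = 4.65°

|L| = -110.0 dB, ∠L = 4.6°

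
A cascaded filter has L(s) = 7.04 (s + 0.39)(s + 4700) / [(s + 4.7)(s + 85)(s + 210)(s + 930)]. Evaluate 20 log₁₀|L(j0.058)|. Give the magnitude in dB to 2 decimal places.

-75.54 dB

|j0.058 + 0.39| = √(0.058² + 0.39²) = 0.3943
|j0.058 + 4700| = √(0.058² + 4700²) = 4700
|j0.058 + 4.7| = √(0.058² + 4.7²) = 4.7
|j0.058 + 85| = √(0.058² + 85²) = 85
|j0.058 + 210| = √(0.058² + 210²) = 210
|j0.058 + 930| = √(0.058² + 930²) = 930
|L(j0.058)| = 7.04 × 0.3943 × 4700 / (4.7 × 85 × 210 × 930) = 0.0001672
20 log₁₀(0.0001672) = -75.535 dB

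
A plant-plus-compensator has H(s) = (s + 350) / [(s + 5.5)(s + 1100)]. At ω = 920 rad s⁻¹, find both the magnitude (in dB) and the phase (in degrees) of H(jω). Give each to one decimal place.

|H| = -62.5 dB, ∠H = -60.4 deg

|j920 + 350| = √(920² + 350²) = 984.3
|j920 + 5.5| = √(920² + 5.5²) = 920
|j920 + 1100| = √(920² + 1100²) = 1434
|H(j920)| = 1 × 984.3 / (920 × 1434) = 0.00074609
20 log₁₀(0.00074609) = -62.54 dB
∠(j920 + 350) = arctan(920/350) = 69.17°
∠(j920 + 5.5) = arctan(920/5.5) = 89.66°
∠(j920 + 1100) = arctan(920/1100) = 39.91°
∠H(j920) = 69.17° − (89.66° + 39.91°) = -60.39°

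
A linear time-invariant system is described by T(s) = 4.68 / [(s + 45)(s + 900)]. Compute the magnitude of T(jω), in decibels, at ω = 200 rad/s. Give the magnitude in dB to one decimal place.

|j200 + 45| = √(200² + 45²) = 205
|j200 + 900| = √(200² + 900²) = 922
|T(j200)| = 4.68 / (205 × 922) = 2.4762e-05
20 log₁₀(2.4762e-05) = -92.12 dB

-92.1 dB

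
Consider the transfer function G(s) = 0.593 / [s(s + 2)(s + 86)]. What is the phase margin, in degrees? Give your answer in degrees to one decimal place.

Gain crossover: |G(jω)| = 1 at ω ≈ 0.00345 rad/sec.
∠G(j0.00345) = −90° − arctan(0.00345/2) − arctan(0.00345/86) ≈ -90.10°
PM = 180° + (-90.10°) = 89.90°

89.9°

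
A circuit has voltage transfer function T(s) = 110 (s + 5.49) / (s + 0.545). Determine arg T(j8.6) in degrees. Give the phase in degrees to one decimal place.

-28.9°

∠(j8.6 + 5.49) = arctan(8.6/5.49) = 57.45°
∠(j8.6 + 0.545) = arctan(8.6/0.545) = 86.37°
∠T(j8.6) = 57.45° − 86.37° = -28.93°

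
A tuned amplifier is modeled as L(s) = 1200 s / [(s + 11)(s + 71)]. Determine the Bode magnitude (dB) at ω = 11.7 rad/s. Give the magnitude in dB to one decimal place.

|j11.7| = 11.7
|j11.7 + 11| = √(11.7² + 11²) = 16.06
|j11.7 + 71| = √(11.7² + 71²) = 71.96
|L(j11.7)| = 1200 × 11.7 / (16.06 × 71.96) = 12.15
20 log₁₀(12.15) = 21.69 dB

21.7 dB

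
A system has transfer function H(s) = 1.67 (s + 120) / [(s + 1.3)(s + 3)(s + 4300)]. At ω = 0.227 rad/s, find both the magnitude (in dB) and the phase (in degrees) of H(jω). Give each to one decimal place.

|H| = -38.6 dB, ∠H = -14.1°

|j0.227 + 120| = √(0.227² + 120²) = 120
|j0.227 + 1.3| = √(0.227² + 1.3²) = 1.32
|j0.227 + 3| = √(0.227² + 3²) = 3.009
|j0.227 + 4300| = √(0.227² + 4300²) = 4300
|H(j0.227)| = 1.67 × 120 / (1.32 × 3.009 × 4300) = 0.011738
20 log₁₀(0.011738) = -38.61 dB
∠(j0.227 + 120) = arctan(0.227/120) = 0.11°
∠(j0.227 + 1.3) = arctan(0.227/1.3) = 9.90°
∠(j0.227 + 3) = arctan(0.227/3) = 4.33°
∠(j0.227 + 4300) = arctan(0.227/4300) = 0.00°
∠H(j0.227) = 0.11° − (9.90° + 4.33° + 0.00°) = -14.13°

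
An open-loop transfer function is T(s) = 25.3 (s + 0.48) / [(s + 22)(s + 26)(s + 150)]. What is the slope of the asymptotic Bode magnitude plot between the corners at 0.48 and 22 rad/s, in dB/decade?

In this band the factors already past their corner are: zero at 0.48; net slope = 20 dB/decade.

20 dB/decade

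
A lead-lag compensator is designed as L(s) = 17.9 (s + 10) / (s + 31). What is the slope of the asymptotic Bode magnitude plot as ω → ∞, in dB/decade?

0 dB/decade

With 1 zero and 1 pole, the high-frequency asymptotic slope is 20 × (1 − 1) = 0 dB/decade.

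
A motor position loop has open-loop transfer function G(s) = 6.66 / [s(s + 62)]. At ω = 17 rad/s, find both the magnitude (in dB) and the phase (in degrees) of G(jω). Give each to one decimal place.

|G| = -44.3 dB, ∠G = -105.3°

|j17 + 62| = √(17² + 62²) = 64.29
|j17| = 17
|G(j17)| = 6.66 / (64.29 × 17) = 0.0060939
20 log₁₀(0.0060939) = -44.30 dB
∠(j17 + 62) = arctan(17/62) = 15.33°
∠(j17) = 90.00°
∠G(j17) = − (15.33° + 90.00°) = -105.33°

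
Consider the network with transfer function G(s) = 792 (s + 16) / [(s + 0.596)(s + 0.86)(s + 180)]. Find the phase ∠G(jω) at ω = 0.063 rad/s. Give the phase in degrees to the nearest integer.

-10°

∠(j0.063 + 16) = arctan(0.063/16) = 0.23°
∠(j0.063 + 0.596) = arctan(0.063/0.596) = 6.03°
∠(j0.063 + 0.86) = arctan(0.063/0.86) = 4.19°
∠(j0.063 + 180) = arctan(0.063/180) = 0.02°
∠G(j0.063) = 0.23° − (6.03° + 4.19° + 0.02°) = -10.02°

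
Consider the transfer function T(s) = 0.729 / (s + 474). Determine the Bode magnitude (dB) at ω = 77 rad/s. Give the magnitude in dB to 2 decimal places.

-56.37 dB

|j77 + 474| = √(77² + 474²) = 480.2
|T(j77)| = 0.729 / 480.2 = 0.0015181
20 log₁₀(0.0015181) = -56.374 dB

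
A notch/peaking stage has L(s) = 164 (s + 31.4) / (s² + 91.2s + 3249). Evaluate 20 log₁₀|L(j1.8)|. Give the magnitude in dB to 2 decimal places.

|j1.8 + 31.4| = √(1.8² + 31.4²) = 31.45
|(j1.8)² + 91.2(j1.8) + 3249| = |3245.8 + j164.16| = 3250
|L(j1.8)| = 164 × 31.45 / 3250 = 1.5871
20 log₁₀(1.5871) = 4.012 dB

4.01 dB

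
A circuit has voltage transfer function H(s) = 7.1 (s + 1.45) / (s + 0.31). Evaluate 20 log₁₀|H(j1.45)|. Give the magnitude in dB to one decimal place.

19.8 dB

|j1.45 + 1.45| = √(1.45² + 1.45²) = 2.051
|j1.45 + 0.31| = √(1.45² + 0.31²) = 1.483
|H(j1.45)| = 7.1 × 2.051 / 1.483 = 9.819
20 log₁₀(9.819) = 19.84 dB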